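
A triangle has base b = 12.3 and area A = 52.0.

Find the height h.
A = ½·b·h  ⇒  h = 2A/b = 2·52.0/12.3 = 104/12.3 ≈ 8.45528

h = 8.455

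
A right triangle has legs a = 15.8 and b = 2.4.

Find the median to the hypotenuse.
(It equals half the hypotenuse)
Hypotenuse c = √(a² + b²) = √(249.64 + 5.76) = √255.4 ≈ 15.9812
Median to hypotenuse = c/2 ≈ 15.9812/2 ≈ 7.99062

Median = 7.991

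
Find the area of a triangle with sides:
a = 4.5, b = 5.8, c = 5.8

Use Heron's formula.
s = (4.5 + 5.8 + 5.8)/2 = 16.1/2 = 8.05
s − a = 3.55, s − b = 2.25, s − c = 2.25
s(s−a)(s−b)(s−c) = 8.05·3.55·2.25·2.25 ≈ 144.674
Area = √144.674 ≈ 12.028

Area = 12.03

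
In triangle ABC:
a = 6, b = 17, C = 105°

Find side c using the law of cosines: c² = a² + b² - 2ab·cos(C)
c² = 6² + 17² − 2·6·17·cos(105°)
cos(105°) ≈ -0.258819
c² ≈ 36 + 289 − 204·(-0.258819) ≈ 325 + 52.7991 ≈ 377.799
c ≈ √377.799 ≈ 19.4371

c = 19.44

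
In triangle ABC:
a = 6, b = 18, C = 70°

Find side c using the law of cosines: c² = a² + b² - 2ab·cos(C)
c² = 6² + 18² − 2·6·18·cos(70°)
cos(70°) ≈ 0.34202
c² ≈ 36 + 324 − 216·(0.34202) ≈ 360 − 73.8764 ≈ 286.124
c ≈ √286.124 ≈ 16.9152

c = 16.92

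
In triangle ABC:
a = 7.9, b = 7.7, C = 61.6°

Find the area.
Two sides and the included angle (SAS): A = ½·a·b·sin(C) = ½·7.9·7.7·sin(61.6°)
sin(61.6°) ≈ 0.879649
A ≈ ½·60.83·0.879649 = 30.415·0.879649 ≈ 26.7545

Area = 26.75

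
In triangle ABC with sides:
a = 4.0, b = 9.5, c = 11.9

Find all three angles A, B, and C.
Law of cosines for each angle (a² = 16, b² = 90.25, c² = 141.61):
cos(A) = (b² + c² − a²)/(2bc) = (90.25 + 141.61 − 16)/(2·9.5·11.9) = 215.86/226.1 ≈ 0.95471  ⇒  A ≈ 17.3097°
cos(B) = (a² + c² − b²)/(2ac) = (16 + 141.61 − 90.25)/(2·4.0·11.9) = 67.36/95.2 ≈ 0.707563  ⇒  B ≈ 44.963°
cos(C) = (a² + b² − c²)/(2ab) = (16 + 90.25 − 141.61)/(2·4.0·9.5) = -35.36/76 ≈ -0.465263  ⇒  C ≈ 117.727°
Check: A + B + C ≈ 180°

A = 17.31°, B = 44.96°, C = 117.7°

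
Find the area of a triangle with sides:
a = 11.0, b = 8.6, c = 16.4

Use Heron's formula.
s = (11.0 + 8.6 + 16.4)/2 = 36/2 = 18
s − a = 7, s − b = 9.4, s − c = 1.6
s(s−a)(s−b)(s−c) = 18·7·9.4·1.6 ≈ 1895.04
Area = √1895.04 ≈ 43.5321

Area = 43.53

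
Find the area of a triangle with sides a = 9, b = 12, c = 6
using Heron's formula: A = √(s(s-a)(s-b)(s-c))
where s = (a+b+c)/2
s = (9 + 12 + 6)/2 = 27/2 = 13.5
s − a = 4.5, s − b = 1.5, s − c = 7.5
s(s−a)(s−b)(s−c) = 13.5·4.5·1.5·7.5 = 683.4375
Area = √683.4375 ≈ 26.1426

s = 13.5, Area = 26.14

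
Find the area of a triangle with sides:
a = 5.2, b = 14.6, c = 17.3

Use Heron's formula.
s = (5.2 + 14.6 + 17.3)/2 = 37.1/2 = 18.55
s − a = 13.35, s − b = 3.95, s − c = 1.25
s(s−a)(s−b)(s−c) = 18.55·13.35·3.95·1.25 ≈ 1222.73
Area = √1222.73 ≈ 34.9676

Area = 34.97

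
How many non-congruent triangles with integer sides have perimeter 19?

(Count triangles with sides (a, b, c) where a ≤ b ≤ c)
Let a ≤ b ≤ c with a + b + c = 19. The only binding inequality is a + b > c, i.e. 19 − c > c, so c < 19/2; and c ≥ 19/3 since c is the largest side.
So 7 ≤ c ≤ 9. For each c, b runs from ⌈(19 − c)/2⌉ up to c (then a = 19 − b − c satisfies 1 ≤ a ≤ b automatically), giving c − ⌈(19 − c)/2⌉ + 1 choices.
Summing over c: 2 + 3 + 5 = 10
Check (closed form: nearest integer to p²/48 for even p, (p+3)²/48 for odd p): (19+3)²/48 = 22²/48 = 484/48 ≈ 10.08 → 10

10 triangles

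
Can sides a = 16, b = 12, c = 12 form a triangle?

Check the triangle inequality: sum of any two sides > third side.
a + b vs c: 16 + 12 = 28 > 12  ✓
a + c vs b: 16 + 12 = 28 > 12  ✓
b + c vs a: 12 + 12 = 24 > 16  ✓

Yes, triangle inequality satisfied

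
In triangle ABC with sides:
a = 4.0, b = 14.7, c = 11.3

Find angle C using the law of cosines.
c² = a² + b² − 2ab·cos(C)  ⇒  cos(C) = (a² + b² − c²)/(2ab)
cos(C) = (4.0² + 14.7² − 11.3²)/(2·4.0·14.7) = (16 + 216.09 − 127.69)/117.6 = 104.4/117.6 ≈ 0.887755
C = arccos(0.887755) ≈ 27.4075°

C = 27.41°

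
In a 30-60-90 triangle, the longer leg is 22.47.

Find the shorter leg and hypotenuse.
In a 30-60-90 triangle the sides are in ratio 1 : √3 : 2, so short leg = long leg/√3 and hypotenuse = 2·(short leg).
Short leg = 22.47/√3 ≈ 22.47/1.73205 ≈ 12.9731
Hypotenuse = 2·12.9731 ≈ 25.9461

Short leg = 12.97, Hypotenuse = 25.95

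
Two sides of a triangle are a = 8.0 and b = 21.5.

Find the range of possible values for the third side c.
Triangle inequality: |a − b| < c < a + b
|a − b| = |8.0 − 21.5| = 13.5
a + b = 8.0 + 21.5 = 29.5

13.5 < c < 29.5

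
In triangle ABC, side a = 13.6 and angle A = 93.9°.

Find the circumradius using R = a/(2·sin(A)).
R = a/(2·sin(A)) = 13.6/(2·sin(93.9°))
sin(93.9°) ≈ 0.997684
R ≈ 13.6/(2·0.997684) = 13.6/1.99537 ≈ 6.81578

R = 6.816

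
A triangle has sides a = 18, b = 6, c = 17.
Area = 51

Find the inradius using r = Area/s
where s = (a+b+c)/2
s = (18 + 6 + 17)/2 = 41/2 = 20.5
r = Area/s = 51/20.5 ≈ 2.4878

r = 2.488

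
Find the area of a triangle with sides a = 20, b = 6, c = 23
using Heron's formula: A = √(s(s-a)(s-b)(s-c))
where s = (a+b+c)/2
s = (20 + 6 + 23)/2 = 49/2 = 24.5
s − a = 4.5, s − b = 18.5, s − c = 1.5
s(s−a)(s−b)(s−c) = 24.5·4.5·18.5·1.5 = 3059.4375
Area = √3059.4375 ≈ 55.3122

s = 24.5, Area = 55.31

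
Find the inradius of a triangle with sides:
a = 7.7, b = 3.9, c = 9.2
r = Area/s where s is the semi-perimeter.
s = (7.7 + 3.9 + 9.2)/2 = 20.8/2 = 10.4
Area = √(s(s−a)(s−b)(s−c)) = √(10.4·2.7·6.5·1.2) ≈ √219.024 ≈ 14.7995
r ≈ 14.7995/10.4 ≈ 1.42302

r = 1.423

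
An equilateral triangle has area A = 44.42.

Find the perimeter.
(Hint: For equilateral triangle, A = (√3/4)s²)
A = (√3/4)s²  ⇒  s² = 4A/√3 = 4·44.42/√3 = 177.68/1.73205 ≈ 102.584
s ≈ √102.584 ≈ 10.1284
Perimeter = 3s ≈ 3·10.1284 ≈ 30.3851

Perimeter = 30.39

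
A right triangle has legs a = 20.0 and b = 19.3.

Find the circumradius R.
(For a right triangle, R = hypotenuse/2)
Hypotenuse c = √(a² + b²) = √(400 + 372.49) = √772.49 ≈ 27.7937
R = c/2 ≈ 27.7937/2 ≈ 13.8969

R = 13.9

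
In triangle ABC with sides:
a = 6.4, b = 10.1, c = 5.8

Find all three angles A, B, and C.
Law of cosines for each angle (a² = 40.96, b² = 102.01, c² = 33.64):
cos(A) = (b² + c² − a²)/(2bc) = (102.01 + 33.64 − 40.96)/(2·10.1·5.8) = 94.69/117.16 ≈ 0.808211  ⇒  A ≈ 36.0785°
cos(B) = (a² + c² − b²)/(2ac) = (40.96 + 33.64 − 102.01)/(2·6.4·5.8) = -27.41/74.24 ≈ -0.369208  ⇒  B ≈ 111.667°
cos(C) = (a² + b² − c²)/(2ab) = (40.96 + 102.01 − 33.64)/(2·6.4·10.1) = 109.33/129.28 ≈ 0.845684  ⇒  C ≈ 32.2547°
Check: A + B + C ≈ 180°

A = 36.08°, B = 111.7°, C = 32.25°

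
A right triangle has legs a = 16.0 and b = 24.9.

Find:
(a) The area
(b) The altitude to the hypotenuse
(a) The legs are perpendicular, so Area = ½·a·b = ½·16.0·24.9 = ½·398.4 = 199.2
(b) Hypotenuse c = √(a² + b²) = √(256 + 620.01) = √876.01 ≈ 29.5975
    Area = ½·c·h_c  ⇒  h_c = 2·Area/c = 398.4/29.5975 ≈ 13.4606

Area = 199.2, h_c = 13.46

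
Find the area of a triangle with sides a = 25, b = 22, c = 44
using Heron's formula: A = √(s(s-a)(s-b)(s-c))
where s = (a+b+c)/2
s = (25 + 22 + 44)/2 = 91/2 = 45.5
s − a = 20.5, s − b = 23.5, s − c = 1.5
s(s−a)(s−b)(s−c) = 45.5·20.5·23.5·1.5 = 32879.4375
Area = √32879.4375 ≈ 181.327

s = 45.5, Area = 181.3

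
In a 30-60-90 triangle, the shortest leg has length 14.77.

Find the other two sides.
In a 30-60-90 triangle the sides are in ratio 1 : √3 : 2 (short leg : long leg : hypotenuse).
Long leg = 14.77·√3 ≈ 14.77·1.73205 ≈ 25.5824
Hypotenuse = 2·14.77 = 29.54

Long leg = 14.77√3 = 25.58, Hypotenuse = 29.54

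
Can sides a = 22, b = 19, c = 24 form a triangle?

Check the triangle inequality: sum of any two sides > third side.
a + b vs c: 22 + 19 = 41 > 24  ✓
a + c vs b: 22 + 24 = 46 > 19  ✓
b + c vs a: 19 + 24 = 43 > 22  ✓

Yes, triangle inequality satisfied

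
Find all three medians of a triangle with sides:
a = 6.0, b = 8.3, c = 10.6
Median formula: m_a = ½√(2b² + 2c² − a²) (and cyclically). a² = 36, b² = 68.89, c² = 112.36.
m_a = ½√(2·68.89 + 2·112.36 − 36) = ½√326.5 ≈ ½·18.0693 ≈ 9.03466
m_b = ½√(2·36 + 2·112.36 − 68.89) = ½√227.83 ≈ ½·15.094 ≈ 7.54702
m_c = ½√(2·36 + 2·68.89 − 112.36) = ½√97.42 ≈ ½·9.87016 ≈ 4.93508

m_a = 9.035, m_b = 7.547, m_c = 4.935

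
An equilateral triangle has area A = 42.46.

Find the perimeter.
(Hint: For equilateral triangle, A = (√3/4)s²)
A = (√3/4)s²  ⇒  s² = 4A/√3 = 4·42.46/√3 = 169.84/1.73205 ≈ 98.0572
s ≈ √98.0572 ≈ 9.90238
Perimeter = 3s ≈ 3·9.90238 ≈ 29.7071

Perimeter = 29.71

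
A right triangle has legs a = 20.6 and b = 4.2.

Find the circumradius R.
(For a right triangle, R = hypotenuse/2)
Hypotenuse c = √(a² + b²) = √(424.36 + 17.64) = √442 ≈ 21.0238
R = c/2 ≈ 21.0238/2 ≈ 10.5119

R = 10.51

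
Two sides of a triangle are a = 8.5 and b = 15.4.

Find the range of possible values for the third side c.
Triangle inequality: |a − b| < c < a + b
|a − b| = |8.5 − 15.4| = 6.9
a + b = 8.5 + 15.4 = 23.9

6.9 < c < 23.9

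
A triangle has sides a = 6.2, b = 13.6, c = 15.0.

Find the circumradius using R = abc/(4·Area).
First find the area with Heron's formula.
s = (6.2 + 13.6 + 15.0)/2 = 17.4
Area = √(s(s−a)(s−b)(s−c)) = √(17.4·11.2·3.8·2.4) ≈ √1777.31 ≈ 42.1581
abc = 6.2·13.6·15.0 = 1264.8
R = abc/(4·Area) ≈ 1264.8/(4·42.1581) = 1264.8/168.632 ≈ 7.50034

R = 7.5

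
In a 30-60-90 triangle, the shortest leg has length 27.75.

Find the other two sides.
In a 30-60-90 triangle the sides are in ratio 1 : √3 : 2 (short leg : long leg : hypotenuse).
Long leg = 27.75·√3 ≈ 27.75·1.73205 ≈ 48.0644
Hypotenuse = 2·27.75 = 55.5

Long leg = 27.75√3 = 48.06, Hypotenuse = 55.5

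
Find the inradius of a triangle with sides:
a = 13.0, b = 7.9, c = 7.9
r = Area/s where s is the semi-perimeter.
s = (13.0 + 7.9 + 7.9)/2 = 28.8/2 = 14.4
Area = √(s(s−a)(s−b)(s−c)) = √(14.4·1.4·6.5·6.5) ≈ √851.76 ≈ 29.1849
r ≈ 29.1849/14.4 ≈ 2.02673

r = 2.027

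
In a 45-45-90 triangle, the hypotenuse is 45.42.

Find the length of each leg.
In a 45-45-90 triangle hypotenuse = leg·√2, so leg = hypotenuse/√2.
Leg = 45.42/√2 ≈ 45.42/1.41421 ≈ 32.1168

Each leg = 32.12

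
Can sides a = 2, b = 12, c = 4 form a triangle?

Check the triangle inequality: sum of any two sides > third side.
a + b vs c: 2 + 12 = 14 > 4  ✓
a + c vs b: 2 + 4 = 6 ≤ 12  ✗
b + c vs a: 12 + 4 = 16 > 2  ✓

No: 2 + 4 = 6 is not > 12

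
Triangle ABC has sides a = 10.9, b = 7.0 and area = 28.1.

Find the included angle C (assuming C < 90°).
Area = ½·a·b·sin(C)  ⇒  sin(C) = 2·Area/(a·b) = 2·28.1/(10.9·7.0) = 56.2/76.3 ≈ 0.736566
C = arcsin(0.736566) ≈ 47.4397° (taking the acute solution since C < 90°)

C = 47.44°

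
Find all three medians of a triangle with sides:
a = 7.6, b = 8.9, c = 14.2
Median formula: m_a = ½√(2b² + 2c² − a²) (and cyclically). a² = 57.76, b² = 79.21, c² = 201.64.
m_a = ½√(2·79.21 + 2·201.64 − 57.76) = ½√503.94 ≈ ½·22.4486 ≈ 11.2243
m_b = ½√(2·57.76 + 2·201.64 − 79.21) = ½√439.59 ≈ ½·20.9664 ≈ 10.4832
m_c = ½√(2·57.76 + 2·79.21 − 201.64) = ½√72.3 ≈ ½·8.50294 ≈ 4.25147

m_a = 11.22, m_b = 10.48, m_c = 4.251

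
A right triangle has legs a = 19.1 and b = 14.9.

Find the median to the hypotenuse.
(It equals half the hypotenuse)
Hypotenuse c = √(a² + b²) = √(364.81 + 222.01) = √586.82 ≈ 24.2244
Median to hypotenuse = c/2 ≈ 24.2244/2 ≈ 12.1122

Median = 12.11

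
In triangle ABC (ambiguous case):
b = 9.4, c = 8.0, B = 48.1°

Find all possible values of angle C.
b/sin(B) = c/sin(C)  ⇒  sin(C) = c·sin(B)/b = 8.0·sin(48.1°)/9.4
sin(48.1°) ≈ 0.744312
sin(C) ≈ 8.0·0.744312/9.4 ≈ 5.95449/9.4 ≈ 0.633457
Candidate 1: C₁ = arcsin(0.633457) ≈ 39.3056°  →  A = 180° − 48.1° − 39.3056° ≈ 92.5944° > 0, valid
Candidate 2: C₂ = 180° − C₁ ≈ 140.694°  →  A = 180° − 48.1° − 140.694° ≈ -8.7944° ≤ 0, not a valid triangle

C = 39.31° (one solution)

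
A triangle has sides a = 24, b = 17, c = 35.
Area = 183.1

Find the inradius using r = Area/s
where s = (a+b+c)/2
s = (24 + 17 + 35)/2 = 76/2 = 38
r = Area/s = 183.1/38 ≈ 4.81842

r = 4.818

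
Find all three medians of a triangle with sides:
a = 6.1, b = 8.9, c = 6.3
Median formula: m_a = ½√(2b² + 2c² − a²) (and cyclically). a² = 37.21, b² = 79.21, c² = 39.69.
m_a = ½√(2·79.21 + 2·39.69 − 37.21) = ½√200.59 ≈ ½·14.163 ≈ 7.08149
m_b = ½√(2·37.21 + 2·39.69 − 79.21) = ½√74.59 ≈ ½·8.63655 ≈ 4.31828
m_c = ½√(2·37.21 + 2·79.21 − 39.69) = ½√193.15 ≈ ½·13.8978 ≈ 6.94892

m_a = 7.081, m_b = 4.318, m_c = 6.949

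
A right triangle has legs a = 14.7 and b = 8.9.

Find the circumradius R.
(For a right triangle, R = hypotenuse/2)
Hypotenuse c = √(a² + b²) = √(216.09 + 79.21) = √295.3 ≈ 17.1843
R = c/2 ≈ 17.1843/2 ≈ 8.59215

R = 8.592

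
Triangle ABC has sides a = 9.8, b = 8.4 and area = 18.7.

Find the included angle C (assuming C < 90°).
Area = ½·a·b·sin(C)  ⇒  sin(C) = 2·Area/(a·b) = 2·18.7/(9.8·8.4) = 37.4/82.32 ≈ 0.454325
C = arcsin(0.454325) ≈ 27.0215° (taking the acute solution since C < 90°)

C = 27.02°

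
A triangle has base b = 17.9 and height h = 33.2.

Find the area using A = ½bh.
A = ½·b·h = ½·17.9·33.2 = ½·594.28 = 297.14

Area = 297.14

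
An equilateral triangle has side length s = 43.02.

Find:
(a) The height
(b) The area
(a) The height splits the triangle into two 30-60-90 halves: h = s·√3/2 = 43.02·1.73205/2 ≈ 74.5128/2 ≈ 37.2564
(b) Area = (√3/4)·s² = (√3/4)·43.02² = (√3/4)·1850.7204 ≈ 0.433013·1850.7204 ≈ 801.385

Height = 37.26, Area = 801.4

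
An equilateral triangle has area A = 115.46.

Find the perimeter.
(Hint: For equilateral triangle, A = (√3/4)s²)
A = (√3/4)s²  ⇒  s² = 4A/√3 = 4·115.46/√3 = 461.84/1.73205 ≈ 266.643
s ≈ √266.643 ≈ 16.3292
Perimeter = 3s ≈ 3·16.3292 ≈ 48.9877

Perimeter = 48.99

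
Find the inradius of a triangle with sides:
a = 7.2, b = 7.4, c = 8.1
r = Area/s where s is the semi-perimeter.
s = (7.2 + 7.4 + 8.1)/2 = 22.7/2 = 11.35
Area = √(s(s−a)(s−b)(s−c)) = √(11.35·4.15·3.95·3.25) ≈ √604.678 ≈ 24.5902
r ≈ 24.5902/11.35 ≈ 2.16654

r = 2.167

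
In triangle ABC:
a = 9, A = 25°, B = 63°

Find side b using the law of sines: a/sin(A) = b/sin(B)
a/sin(A) = b/sin(B)  ⇒  b = a·sin(B)/sin(A) = 9·sin(63°)/sin(25°)
sin(63°) ≈ 0.891007, sin(25°) ≈ 0.422618
b ≈ 9·0.891007/0.422618 ≈ 8.01906/0.422618 ≈ 18.9747

b = 18.97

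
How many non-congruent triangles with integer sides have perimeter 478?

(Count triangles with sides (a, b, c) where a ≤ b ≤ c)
Let a ≤ b ≤ c with a + b + c = 478. The only binding inequality is a + b > c, i.e. 478 − c > c, so c < 478/2; and c ≥ 478/3 since c is the largest side.
So 160 ≤ c ≤ 238. For each c, b runs from ⌈(478 − c)/2⌉ up to c (then a = 478 − b − c satisfies 1 ≤ a ≤ b automatically), giving c − ⌈(478 − c)/2⌉ + 1 choices.
Summing over c: 2 + 3 + 5 + 6 + … + 117 + 119  (79 terms, c = 160, …, 238) = 4760
Check (closed form: nearest integer to p²/48 for even p, (p+3)²/48 for odd p): 478²/48 = 228484/48 ≈ 4760.08 → 4760

4760 triangles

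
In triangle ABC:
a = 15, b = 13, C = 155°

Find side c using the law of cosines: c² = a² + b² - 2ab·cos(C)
c² = 15² + 13² − 2·15·13·cos(155°)
cos(155°) ≈ -0.906308
c² ≈ 225 + 169 − 390·(-0.906308) ≈ 394 + 353.46 ≈ 747.46
c ≈ √747.46 ≈ 27.3397

c = 27.34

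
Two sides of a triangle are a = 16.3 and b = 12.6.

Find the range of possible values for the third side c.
Triangle inequality: |a − b| < c < a + b
|a − b| = |16.3 − 12.6| = 3.7
a + b = 16.3 + 12.6 = 28.9

3.7 < c < 28.9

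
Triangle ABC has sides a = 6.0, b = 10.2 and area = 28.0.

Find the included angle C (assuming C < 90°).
Area = ½·a·b·sin(C)  ⇒  sin(C) = 2·Area/(a·b) = 2·28.0/(6.0·10.2) = 56/61.2 ≈ 0.915033
C = arcsin(0.915033) ≈ 66.2104° (taking the acute solution since C < 90°)

C = 66.21°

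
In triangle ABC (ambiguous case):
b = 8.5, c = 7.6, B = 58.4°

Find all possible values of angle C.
b/sin(B) = c/sin(C)  ⇒  sin(C) = c·sin(B)/b = 7.6·sin(58.4°)/8.5
sin(58.4°) ≈ 0.851727
sin(C) ≈ 7.6·0.851727/8.5 ≈ 6.47312/8.5 ≈ 0.761544
Candidate 1: C₁ = arcsin(0.761544) ≈ 49.6005°  →  A = 180° − 58.4° − 49.6005° ≈ 71.9995° > 0, valid
Candidate 2: C₂ = 180° − C₁ ≈ 130.399°  →  A = 180° − 58.4° − 130.399° ≈ -8.7995° ≤ 0, not a valid triangle

C = 49.6° (one solution)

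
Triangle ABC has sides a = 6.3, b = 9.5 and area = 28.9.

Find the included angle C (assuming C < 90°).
Area = ½·a·b·sin(C)  ⇒  sin(C) = 2·Area/(a·b) = 2·28.9/(6.3·9.5) = 57.8/59.85 ≈ 0.965748
C = arcsin(0.965748) ≈ 74.9606° (taking the acute solution since C < 90°)

C = 74.96°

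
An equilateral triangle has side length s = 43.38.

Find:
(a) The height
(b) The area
(a) The height splits the triangle into two 30-60-90 halves: h = s·√3/2 = 43.38·1.73205/2 ≈ 75.1364/2 ≈ 37.5682
(b) Area = (√3/4)·s² = (√3/4)·43.38² = (√3/4)·1881.8244 ≈ 0.433013·1881.8244 ≈ 814.854

Height = 37.57, Area = 814.9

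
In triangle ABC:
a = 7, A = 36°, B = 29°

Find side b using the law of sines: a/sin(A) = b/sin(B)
a/sin(A) = b/sin(B)  ⇒  b = a·sin(B)/sin(A) = 7·sin(29°)/sin(36°)
sin(29°) ≈ 0.48481, sin(36°) ≈ 0.587785
b ≈ 7·0.48481/0.587785 ≈ 3.39367/0.587785 ≈ 5.77365

b = 5.774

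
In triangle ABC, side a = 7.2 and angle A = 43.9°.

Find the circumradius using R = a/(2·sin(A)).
R = a/(2·sin(A)) = 7.2/(2·sin(43.9°))
sin(43.9°) ≈ 0.693402
R ≈ 7.2/(2·0.693402) = 7.2/1.3868 ≈ 5.19179

R = 5.192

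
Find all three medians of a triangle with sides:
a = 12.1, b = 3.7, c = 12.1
Median formula: m_a = ½√(2b² + 2c² − a²) (and cyclically). a² = 146.41, b² = 13.69, c² = 146.41.
m_a = ½√(2·13.69 + 2·146.41 − 146.41) = ½√173.79 ≈ ½·13.1829 ≈ 6.59147
m_b = ½√(2·146.41 + 2·146.41 − 13.69) = ½√571.95 ≈ ½·23.9155 ≈ 11.9577
m_c = ½√(2·146.41 + 2·13.69 − 146.41) = ½√173.79 ≈ ½·13.1829 ≈ 6.59147

m_a = 6.591, m_b = 11.96, m_c = 6.591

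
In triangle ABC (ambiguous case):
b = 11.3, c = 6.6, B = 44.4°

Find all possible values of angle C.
b/sin(B) = c/sin(C)  ⇒  sin(C) = c·sin(B)/b = 6.6·sin(44.4°)/11.3
sin(44.4°) ≈ 0.699663
sin(C) ≈ 6.6·0.699663/11.3 ≈ 4.61778/11.3 ≈ 0.408653
Candidate 1: C₁ = arcsin(0.408653) ≈ 24.1202°  →  A = 180° − 44.4° − 24.1202° ≈ 111.48° > 0, valid
Candidate 2: C₂ = 180° − C₁ ≈ 155.88°  →  A = 180° − 44.4° − 155.88° ≈ -20.2798° ≤ 0, not a valid triangle

C = 24.12° (one solution)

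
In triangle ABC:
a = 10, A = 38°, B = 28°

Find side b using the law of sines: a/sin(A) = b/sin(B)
a/sin(A) = b/sin(B)  ⇒  b = a·sin(B)/sin(A) = 10·sin(28°)/sin(38°)
sin(28°) ≈ 0.469472, sin(38°) ≈ 0.615661
b ≈ 10·0.469472/0.615661 ≈ 4.69472/0.615661 ≈ 7.62548

b = 7.625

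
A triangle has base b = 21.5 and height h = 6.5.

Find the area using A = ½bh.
A = ½·b·h = ½·21.5·6.5 = ½·139.75 = 69.875

Area = 69.875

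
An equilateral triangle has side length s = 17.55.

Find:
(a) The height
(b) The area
(a) The height splits the triangle into two 30-60-90 halves: h = s·√3/2 = 17.55·1.73205/2 ≈ 30.3975/2 ≈ 15.1987
(b) Area = (√3/4)·s² = (√3/4)·17.55² = (√3/4)·308.0025 ≈ 0.433013·308.0025 ≈ 133.369

Height = 15.2, Area = 133.4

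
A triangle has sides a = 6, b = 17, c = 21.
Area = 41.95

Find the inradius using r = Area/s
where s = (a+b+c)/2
s = (6 + 17 + 21)/2 = 44/2 = 22
r = Area/s = 41.95/22 ≈ 1.90682

r = 1.907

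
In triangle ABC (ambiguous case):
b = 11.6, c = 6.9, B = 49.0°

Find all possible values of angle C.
b/sin(B) = c/sin(C)  ⇒  sin(C) = c·sin(B)/b = 6.9·sin(49.0°)/11.6
sin(49.0°) ≈ 0.75471
sin(C) ≈ 6.9·0.75471/11.6 ≈ 5.2075/11.6 ≈ 0.448922
Candidate 1: C₁ = arcsin(0.448922) ≈ 26.6745°  →  A = 180° − 49.0° − 26.6745° ≈ 104.325° > 0, valid
Candidate 2: C₂ = 180° − C₁ ≈ 153.325°  →  A = 180° − 49.0° − 153.325° ≈ -22.3255° ≤ 0, not a valid triangle

C = 26.67° (one solution)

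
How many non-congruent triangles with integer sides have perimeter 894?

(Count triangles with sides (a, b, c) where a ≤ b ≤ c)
Let a ≤ b ≤ c with a + b + c = 894. The only binding inequality is a + b > c, i.e. 894 − c > c, so c < 894/2; and c ≥ 894/3 since c is the largest side.
So 298 ≤ c ≤ 446. For each c, b runs from ⌈(894 − c)/2⌉ up to c (then a = 894 − b − c satisfies 1 ≤ a ≤ b automatically), giving c − ⌈(894 − c)/2⌉ + 1 choices.
Summing over c: 1 + 2 + 4 + 5 + … + 221 + 223  (149 terms, c = 298, …, 446) = 16651
Check (closed form: nearest integer to p²/48 for even p, (p+3)²/48 for odd p): 894²/48 = 799236/48 ≈ 16650.75 → 16651

16651 triangles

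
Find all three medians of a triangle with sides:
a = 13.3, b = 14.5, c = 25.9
Median formula: m_a = ½√(2b² + 2c² − a²) (and cyclically). a² = 176.89, b² = 210.25, c² = 670.81.
m_a = ½√(2·210.25 + 2·670.81 − 176.89) = ½√1585.23 ≈ ½·39.8149 ≈ 19.9075
m_b = ½√(2·176.89 + 2·670.81 − 210.25) = ½√1485.15 ≈ ½·38.5376 ≈ 19.2688
m_c = ½√(2·176.89 + 2·210.25 − 670.81) = ½√103.47 ≈ ½·10.172 ≈ 5.08601

m_a = 19.91, m_b = 19.27, m_c = 5.086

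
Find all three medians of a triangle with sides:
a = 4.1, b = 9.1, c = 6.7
Median formula: m_a = ½√(2b² + 2c² − a²) (and cyclically). a² = 16.81, b² = 82.81, c² = 44.89.
m_a = ½√(2·82.81 + 2·44.89 − 16.81) = ½√238.59 ≈ ½·15.4464 ≈ 7.72318
m_b = ½√(2·16.81 + 2·44.89 − 82.81) = ½√40.59 ≈ ½·6.37103 ≈ 3.18551
m_c = ½√(2·16.81 + 2·82.81 − 44.89) = ½√154.35 ≈ ½·12.4238 ≈ 6.21188

m_a = 7.723, m_b = 3.186, m_c = 6.212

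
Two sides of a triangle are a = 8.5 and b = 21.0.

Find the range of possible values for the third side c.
Triangle inequality: |a − b| < c < a + b
|a − b| = |8.5 − 21.0| = 12.5
a + b = 8.5 + 21.0 = 29.5

12.5 < c < 29.5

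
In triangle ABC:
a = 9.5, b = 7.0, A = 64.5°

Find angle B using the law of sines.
a/sin(A) = b/sin(B)  ⇒  sin(B) = b·sin(A)/a = 7.0·sin(64.5°)/9.5
sin(64.5°) ≈ 0.902585
sin(B) ≈ 7.0·0.902585/9.5 ≈ 6.3181/9.5 ≈ 0.665063
B = arcsin(0.665063) ≈ 41.6871°
(Since b ≤ a we need B ≤ A, so the obtuse alternative 180° − 41.6871° ≈ 138.313° is rejected.)

B = 41.69°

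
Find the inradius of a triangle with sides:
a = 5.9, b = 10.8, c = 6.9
r = Area/s where s is the semi-perimeter.
s = (5.9 + 10.8 + 6.9)/2 = 23.6/2 = 11.8
Area = √(s(s−a)(s−b)(s−c)) = √(11.8·5.9·1·4.9) ≈ √341.138 ≈ 18.4699
r ≈ 18.4699/11.8 ≈ 1.56525

r = 1.565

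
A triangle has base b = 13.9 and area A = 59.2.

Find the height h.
A = ½·b·h  ⇒  h = 2A/b = 2·59.2/13.9 = 118.4/13.9 ≈ 8.51799

h = 8.518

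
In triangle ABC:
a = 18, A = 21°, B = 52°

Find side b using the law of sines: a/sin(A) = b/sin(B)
a/sin(A) = b/sin(B)  ⇒  b = a·sin(B)/sin(A) = 18·sin(52°)/sin(21°)
sin(52°) ≈ 0.788011, sin(21°) ≈ 0.358368
b ≈ 18·0.788011/0.358368 ≈ 14.1842/0.358368 ≈ 39.58

b = 39.58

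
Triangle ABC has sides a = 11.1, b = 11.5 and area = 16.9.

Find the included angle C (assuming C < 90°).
Area = ½·a·b·sin(C)  ⇒  sin(C) = 2·Area/(a·b) = 2·16.9/(11.1·11.5) = 33.8/127.65 ≈ 0.264787
C = arcsin(0.264787) ≈ 15.3543° (taking the acute solution since C < 90°)

C = 15.35°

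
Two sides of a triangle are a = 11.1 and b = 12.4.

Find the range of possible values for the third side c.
Triangle inequality: |a − b| < c < a + b
|a − b| = |11.1 − 12.4| = 1.3
a + b = 11.1 + 12.4 = 23.5

1.3 < c < 23.5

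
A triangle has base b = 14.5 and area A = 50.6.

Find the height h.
A = ½·b·h  ⇒  h = 2A/b = 2·50.6/14.5 = 101.2/14.5 ≈ 6.97931

h = 6.979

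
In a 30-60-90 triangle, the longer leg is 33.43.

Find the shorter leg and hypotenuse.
In a 30-60-90 triangle the sides are in ratio 1 : √3 : 2, so short leg = long leg/√3 and hypotenuse = 2·(short leg).
Short leg = 33.43/√3 ≈ 33.43/1.73205 ≈ 19.3008
Hypotenuse = 2·19.3008 ≈ 38.6016

Short leg = 19.3, Hypotenuse = 38.6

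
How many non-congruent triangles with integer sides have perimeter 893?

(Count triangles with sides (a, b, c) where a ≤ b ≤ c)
Let a ≤ b ≤ c with a + b + c = 893. The only binding inequality is a + b > c, i.e. 893 − c > c, so c < 893/2; and c ≥ 893/3 since c is the largest side.
So 298 ≤ c ≤ 446. For each c, b runs from ⌈(893 − c)/2⌉ up to c (then a = 893 − b − c satisfies 1 ≤ a ≤ b automatically), giving c − ⌈(893 − c)/2⌉ + 1 choices.
Summing over c: 1 + 3 + 4 + 6 + … + 222 + 223  (149 terms, c = 298, …, 446) = 16725
Check (closed form: nearest integer to p²/48 for even p, (p+3)²/48 for odd p): (893+3)²/48 = 896²/48 = 802816/48 ≈ 16725.33 → 16725

16725 triangles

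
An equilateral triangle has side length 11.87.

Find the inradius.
r = Area/s with s the semi-perimeter.
Area = (√3/4)·11.87² = (√3/4)·140.8969 ≈ 0.433013·140.8969 ≈ 61.0101
s = 3·11.87/2 = 17.805
r ≈ 61.0101/17.805 ≈ 3.42657
(Equivalently r = side/(2√3) = 11.87/3.4641 ≈ 3.42657.)

r = 3.427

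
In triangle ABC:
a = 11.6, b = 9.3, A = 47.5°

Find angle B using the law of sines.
a/sin(A) = b/sin(B)  ⇒  sin(B) = b·sin(A)/a = 9.3·sin(47.5°)/11.6
sin(47.5°) ≈ 0.737277
sin(B) ≈ 9.3·0.737277/11.6 ≈ 6.85668/11.6 ≈ 0.591093
B = arcsin(0.591093) ≈ 36.2346°
(Since b ≤ a we need B ≤ A, so the obtuse alternative 180° − 36.2346° ≈ 143.765° is rejected.)

B = 36.23°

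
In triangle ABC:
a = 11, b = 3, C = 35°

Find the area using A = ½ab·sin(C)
A = ½·a·b·sin(C) = ½·11·3·sin(35°)
sin(35°) ≈ 0.573576
A ≈ ½·33·0.573576 = 16.5·0.573576 ≈ 9.46401

Area = 9.464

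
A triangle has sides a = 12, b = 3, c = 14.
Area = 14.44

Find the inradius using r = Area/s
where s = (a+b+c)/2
s = (12 + 3 + 14)/2 = 29/2 = 14.5
r = Area/s = 14.44/14.5 ≈ 0.995862

r = 0.9959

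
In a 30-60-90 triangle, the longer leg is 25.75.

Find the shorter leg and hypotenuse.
In a 30-60-90 triangle the sides are in ratio 1 : √3 : 2, so short leg = long leg/√3 and hypotenuse = 2·(short leg).
Short leg = 25.75/√3 ≈ 25.75/1.73205 ≈ 14.8668
Hypotenuse = 2·14.8668 ≈ 29.7335

Short leg = 14.87, Hypotenuse = 29.73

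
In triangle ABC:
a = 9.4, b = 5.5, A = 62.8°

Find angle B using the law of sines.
a/sin(A) = b/sin(B)  ⇒  sin(B) = b·sin(A)/a = 5.5·sin(62.8°)/9.4
sin(62.8°) ≈ 0.889416
sin(B) ≈ 5.5·0.889416/9.4 ≈ 4.89179/9.4 ≈ 0.520403
B = arcsin(0.520403) ≈ 31.3593°
(Since b ≤ a we need B ≤ A, so the obtuse alternative 180° − 31.3593° ≈ 148.641° is rejected.)

B = 31.36°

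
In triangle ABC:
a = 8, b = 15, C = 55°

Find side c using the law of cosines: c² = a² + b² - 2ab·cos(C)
c² = 8² + 15² − 2·8·15·cos(55°)
cos(55°) ≈ 0.573576
c² ≈ 64 + 225 − 240·(0.573576) ≈ 289 − 137.658 ≈ 151.342
c ≈ √151.342 ≈ 12.3021

c = 12.3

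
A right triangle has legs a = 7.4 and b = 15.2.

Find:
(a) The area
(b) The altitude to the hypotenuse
(a) The legs are perpendicular, so Area = ½·a·b = ½·7.4·15.2 = ½·112.48 = 56.24
(b) Hypotenuse c = √(a² + b²) = √(54.76 + 231.04) = √285.8 ≈ 16.9056
    Area = ½·c·h_c  ⇒  h_c = 2·Area/c = 112.48/16.9056 ≈ 6.65341

Area = 56.24, h_c = 6.653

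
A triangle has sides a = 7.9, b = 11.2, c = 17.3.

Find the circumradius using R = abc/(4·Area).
First find the area with Heron's formula.
s = (7.9 + 11.2 + 17.3)/2 = 18.2
Area = √(s(s−a)(s−b)(s−c)) = √(18.2·10.3·7·0.9) ≈ √1181 ≈ 34.3657
abc = 7.9·11.2·17.3 = 1530.704
R = abc/(4·Area) ≈ 1530.704/(4·34.3657) = 1530.704/137.463 ≈ 11.1354

R = 11.14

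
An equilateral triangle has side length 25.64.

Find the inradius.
r = Area/s with s the semi-perimeter.
Area = (√3/4)·25.64² = (√3/4)·657.4096 ≈ 0.433013·657.4096 ≈ 284.667
s = 3·25.64/2 = 38.46
r ≈ 284.667/38.46 ≈ 7.40163
(Equivalently r = side/(2√3) = 25.64/3.4641 ≈ 7.40163.)

r = 7.402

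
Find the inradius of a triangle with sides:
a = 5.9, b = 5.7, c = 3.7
r = Area/s where s is the semi-perimeter.
s = (5.9 + 5.7 + 3.7)/2 = 15.3/2 = 7.65
Area = √(s(s−a)(s−b)(s−c)) = √(7.65·1.75·1.95·3.95) ≈ √103.117 ≈ 10.1547
r ≈ 10.1547/7.65 ≈ 1.32741

r = 1.327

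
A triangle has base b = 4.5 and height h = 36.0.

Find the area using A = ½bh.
A = ½·b·h = ½·4.5·36.0 = ½·162 = 81

Area = 81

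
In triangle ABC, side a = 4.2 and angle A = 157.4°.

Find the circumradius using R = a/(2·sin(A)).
R = a/(2·sin(A)) = 4.2/(2·sin(157.4°))
sin(157.4°) ≈ 0.384295
R ≈ 4.2/(2·0.384295) = 4.2/0.768591 ≈ 5.46455

R = 5.465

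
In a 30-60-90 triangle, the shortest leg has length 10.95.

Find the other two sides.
In a 30-60-90 triangle the sides are in ratio 1 : √3 : 2 (short leg : long leg : hypotenuse).
Long leg = 10.95·√3 ≈ 10.95·1.73205 ≈ 18.966
Hypotenuse = 2·10.95 = 21.9

Long leg = 10.95√3 = 18.97, Hypotenuse = 21.9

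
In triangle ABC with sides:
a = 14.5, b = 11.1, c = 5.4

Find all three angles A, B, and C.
Law of cosines for each angle (a² = 210.25, b² = 123.21, c² = 29.16):
cos(A) = (b² + c² − a²)/(2bc) = (123.21 + 29.16 − 210.25)/(2·11.1·5.4) = -57.88/119.88 ≈ -0.482816  ⇒  A ≈ 118.869°
cos(B) = (a² + c² − b²)/(2ac) = (210.25 + 29.16 − 123.21)/(2·14.5·5.4) = 116.2/156.6 ≈ 0.742018  ⇒  B ≈ 42.0964°
cos(C) = (a² + b² − c²)/(2ab) = (210.25 + 123.21 − 29.16)/(2·14.5·11.1) = 304.3/321.9 ≈ 0.945325  ⇒  C ≈ 19.0341°
Check: A + B + C ≈ 180°

A = 118.9°, B = 42.1°, C = 19.03°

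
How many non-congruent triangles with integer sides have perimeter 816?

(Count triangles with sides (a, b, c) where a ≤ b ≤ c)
Let a ≤ b ≤ c with a + b + c = 816. The only binding inequality is a + b > c, i.e. 816 − c > c, so c < 816/2; and c ≥ 816/3 since c is the largest side.
So 272 ≤ c ≤ 407. For each c, b runs from ⌈(816 − c)/2⌉ up to c (then a = 816 − b − c satisfies 1 ≤ a ≤ b automatically), giving c − ⌈(816 − c)/2⌉ + 1 choices.
Summing over c: 1 + 2 + 4 + 5 + … + 202 + 203  (136 terms, c = 272, …, 407) = 13872
Check (closed form: nearest integer to p²/48 for even p, (p+3)²/48 for odd p): 816²/48 = 665856/48 ≈ 13872.00 → 13872

13872 triangles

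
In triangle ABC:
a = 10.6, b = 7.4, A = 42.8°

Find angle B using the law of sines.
a/sin(A) = b/sin(B)  ⇒  sin(B) = b·sin(A)/a = 7.4·sin(42.8°)/10.6
sin(42.8°) ≈ 0.679441
sin(B) ≈ 7.4·0.679441/10.6 ≈ 5.02787/10.6 ≈ 0.474327
B = arcsin(0.474327) ≈ 28.3155°
(Since b ≤ a we need B ≤ A, so the obtuse alternative 180° − 28.3155° ≈ 151.684° is rejected.)

B = 28.32°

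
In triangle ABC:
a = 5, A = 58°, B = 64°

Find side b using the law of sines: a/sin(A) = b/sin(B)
a/sin(A) = b/sin(B)  ⇒  b = a·sin(B)/sin(A) = 5·sin(64°)/sin(58°)
sin(64°) ≈ 0.898794, sin(58°) ≈ 0.848048
b ≈ 5·0.898794/0.848048 ≈ 4.49397/0.848048 ≈ 5.29919

b = 5.299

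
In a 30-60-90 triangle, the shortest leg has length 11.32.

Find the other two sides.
In a 30-60-90 triangle the sides are in ratio 1 : √3 : 2 (short leg : long leg : hypotenuse).
Long leg = 11.32·√3 ≈ 11.32·1.73205 ≈ 19.6068
Hypotenuse = 2·11.32 = 22.64

Long leg = 11.32√3 = 19.61, Hypotenuse = 22.64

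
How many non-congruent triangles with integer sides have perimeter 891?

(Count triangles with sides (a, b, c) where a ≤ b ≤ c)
Let a ≤ b ≤ c with a + b + c = 891. The only binding inequality is a + b > c, i.e. 891 − c > c, so c < 891/2; and c ≥ 891/3 since c is the largest side.
So 297 ≤ c ≤ 445. For each c, b runs from ⌈(891 − c)/2⌉ up to c (then a = 891 − b − c satisfies 1 ≤ a ≤ b automatically), giving c − ⌈(891 − c)/2⌉ + 1 choices.
Summing over c: 1 + 2 + 4 + 5 + … + 221 + 223  (149 terms, c = 297, …, 445) = 16651
Check (closed form: nearest integer to p²/48 for even p, (p+3)²/48 for odd p): (891+3)²/48 = 894²/48 = 799236/48 ≈ 16650.75 → 16651

16651 triangles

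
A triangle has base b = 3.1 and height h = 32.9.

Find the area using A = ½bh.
A = ½·b·h = ½·3.1·32.9 = ½·101.99 = 50.995

Area = 50.995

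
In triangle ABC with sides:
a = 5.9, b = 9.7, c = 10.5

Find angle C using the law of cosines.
c² = a² + b² − 2ab·cos(C)  ⇒  cos(C) = (a² + b² − c²)/(2ab)
cos(C) = (5.9² + 9.7² − 10.5²)/(2·5.9·9.7) = (34.81 + 94.09 − 110.25)/114.46 = 18.65/114.46 ≈ 0.162939
C = arccos(0.162939) ≈ 80.6225°

C = 80.62°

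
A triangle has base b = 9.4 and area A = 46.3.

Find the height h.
A = ½·b·h  ⇒  h = 2A/b = 2·46.3/9.4 = 92.6/9.4 ≈ 9.85106

h = 9.851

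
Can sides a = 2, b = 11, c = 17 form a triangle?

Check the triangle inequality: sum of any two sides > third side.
a + b vs c: 2 + 11 = 13 ≤ 17  ✗
a + c vs b: 2 + 17 = 19 > 11  ✓
b + c vs a: 11 + 17 = 28 > 2  ✓

No: 2 + 11 = 13 is not > 17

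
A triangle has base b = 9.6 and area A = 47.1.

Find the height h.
A = ½·b·h  ⇒  h = 2A/b = 2·47.1/9.6 = 94.2/9.6 ≈ 9.8125

h = 9.812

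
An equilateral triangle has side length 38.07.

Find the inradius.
r = Area/s with s the semi-perimeter.
Area = (√3/4)·38.07² = (√3/4)·1449.3249 ≈ 0.433013·1449.3249 ≈ 627.576
s = 3·38.07/2 = 57.105
r ≈ 627.576/57.105 ≈ 10.9899
(Equivalently r = side/(2√3) = 38.07/3.4641 ≈ 10.9899.)

r = 10.99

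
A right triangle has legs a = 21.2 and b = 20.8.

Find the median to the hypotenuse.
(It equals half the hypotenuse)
Hypotenuse c = √(a² + b²) = √(449.44 + 432.64) = √882.08 ≈ 29.6998
Median to hypotenuse = c/2 ≈ 29.6998/2 ≈ 14.8499

Median = 14.85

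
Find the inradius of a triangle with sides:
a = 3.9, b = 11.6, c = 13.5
r = Area/s where s is the semi-perimeter.
s = (3.9 + 11.6 + 13.5)/2 = 29/2 = 14.5
Area = √(s(s−a)(s−b)(s−c)) = √(14.5·10.6·2.9·1) ≈ √445.73 ≈ 21.1123
r ≈ 21.1123/14.5 ≈ 1.45602

r = 1.456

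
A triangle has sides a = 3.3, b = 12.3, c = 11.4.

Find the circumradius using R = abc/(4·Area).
First find the area with Heron's formula.
s = (3.3 + 12.3 + 11.4)/2 = 13.5
Area = √(s(s−a)(s−b)(s−c)) = √(13.5·10.2·1.2·2.1) ≈ √347.004 ≈ 18.628
abc = 3.3·12.3·11.4 = 462.726
R = abc/(4·Area) ≈ 462.726/(4·18.628) = 462.726/74.5122 ≈ 6.21007

R = 6.21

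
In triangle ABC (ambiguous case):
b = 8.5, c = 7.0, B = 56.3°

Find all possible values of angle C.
b/sin(B) = c/sin(C)  ⇒  sin(C) = c·sin(B)/b = 7.0·sin(56.3°)/8.5
sin(56.3°) ≈ 0.831954
sin(C) ≈ 7.0·0.831954/8.5 ≈ 5.82368/8.5 ≈ 0.685139
Candidate 1: C₁ = arcsin(0.685139) ≈ 43.2465°  →  A = 180° − 56.3° − 43.2465° ≈ 80.4535° > 0, valid
Candidate 2: C₂ = 180° − C₁ ≈ 136.753°  →  A = 180° − 56.3° − 136.753° ≈ -13.0535° ≤ 0, not a valid triangle

C = 43.25° (one solution)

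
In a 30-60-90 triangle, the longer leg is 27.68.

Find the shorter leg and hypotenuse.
In a 30-60-90 triangle the sides are in ratio 1 : √3 : 2, so short leg = long leg/√3 and hypotenuse = 2·(short leg).
Short leg = 27.68/√3 ≈ 27.68/1.73205 ≈ 15.9811
Hypotenuse = 2·15.9811 ≈ 31.9621

Short leg = 15.98, Hypotenuse = 31.96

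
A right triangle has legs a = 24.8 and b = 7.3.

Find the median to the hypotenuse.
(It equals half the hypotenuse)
Hypotenuse c = √(a² + b²) = √(615.04 + 53.29) = √668.33 ≈ 25.8521
Median to hypotenuse = c/2 ≈ 25.8521/2 ≈ 12.926

Median = 12.93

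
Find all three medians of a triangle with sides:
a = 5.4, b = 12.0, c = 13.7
Median formula: m_a = ½√(2b² + 2c² − a²) (and cyclically). a² = 29.16, b² = 144, c² = 187.69.
m_a = ½√(2·144 + 2·187.69 − 29.16) = ½√634.22 ≈ ½·25.1837 ≈ 12.5919
m_b = ½√(2·29.16 + 2·187.69 − 144) = ½√289.7 ≈ ½·17.0206 ≈ 8.51029
m_c = ½√(2·29.16 + 2·144 − 187.69) = ½√158.63 ≈ ½·12.5948 ≈ 6.29742

m_a = 12.59, m_b = 8.51, m_c = 6.297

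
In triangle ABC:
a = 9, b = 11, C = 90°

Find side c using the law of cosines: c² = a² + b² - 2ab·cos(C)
c² = 9² + 11² − 2·9·11·cos(90°)
cos(90°) ≈ 0
c² ≈ 81 + 121 − 198·(0) ≈ 202 − 0 ≈ 202
c ≈ √202 ≈ 14.2127

c = 14.21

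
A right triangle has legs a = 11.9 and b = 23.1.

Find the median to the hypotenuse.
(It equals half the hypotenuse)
Hypotenuse c = √(a² + b²) = √(141.61 + 533.61) = √675.22 ≈ 25.985
Median to hypotenuse = c/2 ≈ 25.985/2 ≈ 12.9925

Median = 12.99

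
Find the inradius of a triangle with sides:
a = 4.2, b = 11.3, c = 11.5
r = Area/s where s is the semi-perimeter.
s = (4.2 + 11.3 + 11.5)/2 = 27/2 = 13.5
Area = √(s(s−a)(s−b)(s−c)) = √(13.5·9.3·2.2·2) ≈ √552.42 ≈ 23.5036
r ≈ 23.5036/13.5 ≈ 1.74101

r = 1.741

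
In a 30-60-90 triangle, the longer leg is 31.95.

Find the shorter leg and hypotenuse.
In a 30-60-90 triangle the sides are in ratio 1 : √3 : 2, so short leg = long leg/√3 and hypotenuse = 2·(short leg).
Short leg = 31.95/√3 ≈ 31.95/1.73205 ≈ 18.4463
Hypotenuse = 2·18.4463 ≈ 36.8927

Short leg = 18.45, Hypotenuse = 36.89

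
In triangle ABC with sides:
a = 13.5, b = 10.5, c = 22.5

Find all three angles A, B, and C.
Law of cosines for each angle (a² = 182.25, b² = 110.25, c² = 506.25):
cos(A) = (b² + c² − a²)/(2bc) = (110.25 + 506.25 − 182.25)/(2·10.5·22.5) = 434.25/472.5 ≈ 0.919048  ⇒  A ≈ 23.2128°
cos(B) = (a² + c² − b²)/(2ac) = (182.25 + 506.25 − 110.25)/(2·13.5·22.5) = 578.25/607.5 ≈ 0.951852  ⇒  B ≈ 17.8519°
cos(C) = (a² + b² − c²)/(2ab) = (182.25 + 110.25 − 506.25)/(2·13.5·10.5) = -213.75/283.5 ≈ -0.753968  ⇒  C ≈ 138.935°
Check: A + B + C ≈ 180°

A = 23.21°, B = 17.85°, C = 138.9°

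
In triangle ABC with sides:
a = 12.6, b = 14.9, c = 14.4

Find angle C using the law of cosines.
c² = a² + b² − 2ab·cos(C)  ⇒  cos(C) = (a² + b² − c²)/(2ab)
cos(C) = (12.6² + 14.9² − 14.4²)/(2·12.6·14.9) = (158.76 + 222.01 − 207.36)/375.48 = 173.41/375.48 ≈ 0.461836
C = arccos(0.461836) ≈ 62.4944°

C = 62.49°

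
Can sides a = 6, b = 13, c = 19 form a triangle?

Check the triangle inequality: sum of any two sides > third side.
a + b vs c: 6 + 13 = 19 ≤ 19  ✗
a + c vs b: 6 + 19 = 25 > 13  ✓
b + c vs a: 13 + 19 = 32 > 6  ✓

No: 6 + 13 = 19 is not > 19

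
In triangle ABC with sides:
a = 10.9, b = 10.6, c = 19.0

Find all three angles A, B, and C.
Law of cosines for each angle (a² = 118.81, b² = 112.36, c² = 361):
cos(A) = (b² + c² − a²)/(2bc) = (112.36 + 361 − 118.81)/(2·10.6·19.0) = 354.55/402.8 ≈ 0.880214  ⇒  A ≈ 28.3319°
cos(B) = (a² + c² − b²)/(2ac) = (118.81 + 361 − 112.36)/(2·10.9·19.0) = 367.45/414.2 ≈ 0.887132  ⇒  B ≈ 27.485°
cos(C) = (a² + b² − c²)/(2ab) = (118.81 + 112.36 − 361)/(2·10.9·10.6) = -129.83/231.08 ≈ -0.56184  ⇒  C ≈ 124.183°
Check: A + B + C ≈ 180°

A = 28.33°, B = 27.48°, C = 124.2°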